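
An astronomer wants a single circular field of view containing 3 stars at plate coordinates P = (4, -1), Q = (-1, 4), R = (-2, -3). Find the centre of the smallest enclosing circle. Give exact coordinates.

Side lengths²: PQ² = 50, PR² = 40, QR² = 50.
Since QR² = 50 < 50 + 40 = 90, the triangle is acute, so the smallest enclosing circle is the circumcircle.
Circumcentre = (0.25, 0.25), r² = 15.625.
Centre = (0.25, 0.25).

(0.25, 0.25)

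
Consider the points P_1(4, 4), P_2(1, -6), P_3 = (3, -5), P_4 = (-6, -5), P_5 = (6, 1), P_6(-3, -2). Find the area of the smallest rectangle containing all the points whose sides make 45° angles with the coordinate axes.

In coordinates u = x + y, v = x − y the rectangle is axis-aligned; the map (x,y)→(u,v) scales areas by 2.
u-values: 8, -5, -2, -11, 7, -5; range = 8 − (-11) = 19.
v-values: 0, 7, 8, -1, 5, -1; range = 8 − (-1) = 9.
Area = (19 × 9) / 2 = 85.5.

85.5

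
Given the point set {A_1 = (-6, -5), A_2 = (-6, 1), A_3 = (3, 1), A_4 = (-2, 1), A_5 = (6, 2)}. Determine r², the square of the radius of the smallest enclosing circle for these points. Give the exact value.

48.25

By Welzl's lemma the MEC is supported by two points (diametrically opposite) or three points (on a circumcircle).
The farthest pair is A_1–A_5 with squared distance 193. The circle on this segment as diameter has centre (0, -1.5) and r² = 193/4 = 48.25.
Check A_2: distance² to centre = 42.25 ≤ 48.25, so it lies inside.
All remaining points lie in this disk, and no smaller disk contains both endpoints, so this is the minimum enclosing circle.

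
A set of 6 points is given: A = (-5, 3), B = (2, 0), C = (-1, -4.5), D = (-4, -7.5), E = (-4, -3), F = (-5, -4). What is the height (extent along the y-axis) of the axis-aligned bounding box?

10.5

max y = 3, min y = -7.5, so height = 10.5.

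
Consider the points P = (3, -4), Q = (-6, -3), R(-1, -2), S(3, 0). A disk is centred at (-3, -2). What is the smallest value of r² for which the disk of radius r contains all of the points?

The required radius is the distance from (-3, -2) to the farthest point.
Squared distances: 40, 10, 4, 40.
Maximum is 40, attained at P.

40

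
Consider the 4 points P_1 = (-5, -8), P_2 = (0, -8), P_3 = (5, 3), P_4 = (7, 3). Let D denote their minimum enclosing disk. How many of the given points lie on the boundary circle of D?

The farthest pair is P_1–P_4 with squared distance 265. The circle on this segment as diameter has centre (1, -2.5) and r² = 265/4 = 66.25.
Check P_2: distance² to centre = 31.25 ≤ 66.25, so it lies inside.
All remaining points lie in this disk, and no smaller disk contains both endpoints, so this is the minimum enclosing circle.
The points at distance exactly r from the centre are P_1, P_4 — 2 points.

2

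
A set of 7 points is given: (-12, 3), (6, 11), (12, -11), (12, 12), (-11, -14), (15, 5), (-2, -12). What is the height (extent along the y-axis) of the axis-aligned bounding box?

max y = 12, min y = -14, so height = 26.

26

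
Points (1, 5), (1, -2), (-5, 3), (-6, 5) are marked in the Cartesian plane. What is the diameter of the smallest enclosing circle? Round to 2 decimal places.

9.90

The minimum enclosing circle of a finite set is fixed by two of the points (as a diameter) or three (as a circumcircle).
The farthest pair is (1, -2)–(-6, 5) with squared distance 98. The circle on this segment as diameter has centre (-2.5, 1.5) and r² = 98/4 = 24.5.
Check (1, 5): distance² to centre = 24.5 ≤ 24.5, so it lies inside.
All remaining points lie in this disk, and no smaller disk contains both endpoints, so this is the minimum enclosing circle.
Diameter = 2r = 2√(24.5) ≈ 9.90.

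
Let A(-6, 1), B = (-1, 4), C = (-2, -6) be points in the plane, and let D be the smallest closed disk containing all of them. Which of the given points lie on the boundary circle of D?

Side lengths²: AB² = 34, AC² = 65, BC² = 101.
Since BC² = 101 ≥ 65 + 34 = 99, the angle opposite BC is not acute, so the smallest enclosing circle has BC as diameter.
Centre = midpoint of BC = (-1.5, -1), r² = 101/4 = 25.25.
The points at distance exactly r from the centre are B, C — 2 points.

B, C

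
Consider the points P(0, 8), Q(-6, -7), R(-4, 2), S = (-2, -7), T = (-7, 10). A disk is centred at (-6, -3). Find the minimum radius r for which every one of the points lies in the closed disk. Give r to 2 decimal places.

The required radius is the distance from (-6, -3) to the farthest point.
Squared distances: 157, 16, 29, 32, 170.
Maximum is 170, attained at T.
r = √170 ≈ 13.04.

13.04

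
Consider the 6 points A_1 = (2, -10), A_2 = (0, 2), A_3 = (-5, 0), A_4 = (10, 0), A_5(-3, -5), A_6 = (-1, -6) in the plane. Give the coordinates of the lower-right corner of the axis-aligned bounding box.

(10, -10)

x-range [-5, 10], y-range [-10, 2].
The lower-right corner is (10, -10).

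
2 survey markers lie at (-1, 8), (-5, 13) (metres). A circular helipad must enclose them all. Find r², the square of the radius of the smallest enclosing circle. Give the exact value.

10.25

The smallest circle enclosing two points has them as diameter endpoints.
Centre = midpoint = (-3, 10.5); r² = |(-1, 8)−(-5, 13)|²/4 = 41/4 = 10.25.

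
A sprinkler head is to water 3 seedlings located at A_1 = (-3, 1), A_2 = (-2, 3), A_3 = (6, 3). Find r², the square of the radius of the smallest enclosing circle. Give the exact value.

Side lengths²: A_1A_2² = 5, A_1A_3² = 85, A_2A_3² = 64.
Since A_1A_3² = 85 ≥ 64 + 5 = 69, the angle opposite A_1A_3 is not acute, so the smallest enclosing circle has A_1A_3 as diameter.
Centre = midpoint of A_1A_3 = (1.5, 2), r² = 85/4 = 21.25.

21.25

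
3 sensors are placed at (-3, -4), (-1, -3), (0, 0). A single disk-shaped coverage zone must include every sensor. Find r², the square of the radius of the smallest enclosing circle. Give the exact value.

Call the three points A, B, C in the order given.
Side lengths²: AB² = 5, AC² = 25, BC² = 10.
Since AC² = 25 ≥ 10 + 5 = 15, the angle opposite AC is not acute, so the smallest enclosing circle has AC as diameter.
Centre = midpoint of AC = (-1.5, -2), r² = 25/4 = 6.25.

6.25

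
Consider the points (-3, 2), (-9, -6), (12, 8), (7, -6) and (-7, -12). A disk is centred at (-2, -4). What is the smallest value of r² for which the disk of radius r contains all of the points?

340

The required radius is the distance from (-2, -4) to the farthest point.
Squared distances: 37, 53, 340, 85, 89.
Maximum is 340, attained at (12, 8).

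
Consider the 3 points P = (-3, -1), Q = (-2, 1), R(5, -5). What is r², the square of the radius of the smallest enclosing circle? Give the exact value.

21.25

Side lengths²: PQ² = 5, PR² = 80, QR² = 85.
Since QR² = 85 ≥ 80 + 5 = 85, the angle opposite QR is not acute, so the smallest enclosing circle has QR as diameter.
Centre = midpoint of QR = (1.5, -2), r² = 85/4 = 21.25.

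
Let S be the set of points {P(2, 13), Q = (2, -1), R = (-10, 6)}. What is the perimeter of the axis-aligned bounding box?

Width = max x − min x = 2 − (-10) = 12.
Height = max y − min y = 13 − (-1) = 14.
Perimeter = 2(12 + 14) = 52.

52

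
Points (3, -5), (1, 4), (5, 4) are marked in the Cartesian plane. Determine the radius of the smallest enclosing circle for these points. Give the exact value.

85/18

Call the three points A, B, C in the order given.
Side lengths²: AB² = 85, AC² = 85, BC² = 16.
Since AC² = 85 < 85 + 16 = 101, the triangle is acute, so the smallest enclosing circle is the circumcircle.
Circumcentre = (3, -5/18), r² = 7225/324.
r = √(7225/324) = 85/18.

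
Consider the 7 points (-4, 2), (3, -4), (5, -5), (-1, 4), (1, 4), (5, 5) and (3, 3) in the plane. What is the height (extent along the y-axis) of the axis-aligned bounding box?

10

max y = 5, min y = -5, so height = 10.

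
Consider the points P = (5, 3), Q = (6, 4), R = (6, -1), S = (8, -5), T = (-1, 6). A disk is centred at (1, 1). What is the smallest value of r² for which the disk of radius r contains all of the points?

85

The required radius is the distance from (1, 1) to the farthest point.
Squared distances: 20, 34, 29, 85, 29.
Maximum is 85, attained at S.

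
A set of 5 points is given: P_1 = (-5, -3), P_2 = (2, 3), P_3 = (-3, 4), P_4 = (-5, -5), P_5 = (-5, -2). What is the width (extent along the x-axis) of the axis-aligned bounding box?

max x = 2, min x = -5, so width = 7.

7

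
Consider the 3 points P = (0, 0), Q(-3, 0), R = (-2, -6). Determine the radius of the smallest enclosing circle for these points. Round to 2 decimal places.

3.21

Side lengths²: PQ² = 9, PR² = 40, QR² = 37.
Since PR² = 40 < 37 + 9 = 46, the triangle is acute, so the smallest enclosing circle is the circumcircle.
Circumcentre = (-1.5, -17/6), r² = 185/18.
r = √(185/18) ≈ 3.21.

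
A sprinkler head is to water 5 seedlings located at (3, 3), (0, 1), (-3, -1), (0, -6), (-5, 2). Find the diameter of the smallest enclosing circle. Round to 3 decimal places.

10.457

By Welzl's lemma the MEC is supported by two points (diametrically opposite) or three points (on a circumcircle).
The minimum enclosing circle is determined by three boundary points: (3, 3), (0, -6), (-5, 2).
Their circumcentre is (-27/46, -37/46) with r² = 28925/1058.
The farthest remaining point (-3, -1) is at distance² 6201/1058 ≤ 28925/1058.
Diameter = 2r = 2√(28925/1058) ≈ 10.457.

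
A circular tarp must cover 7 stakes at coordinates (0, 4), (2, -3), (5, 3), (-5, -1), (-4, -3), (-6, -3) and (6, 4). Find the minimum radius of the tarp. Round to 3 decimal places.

By Welzl's lemma the MEC is supported by two points (diametrically opposite) or three points (on a circumcircle).
The farthest pair is (-6, -3)–(6, 4) with squared distance 193. The circle on this segment as diameter has centre (0, 0.5) and r² = 193/4 = 48.25.
Check (0, 4): distance² to centre = 12.25 ≤ 48.25, so it lies inside.
All remaining points lie in this disk, and no smaller disk contains both endpoints, so this is the minimum enclosing circle.
r = √(48.25) ≈ 6.946.

6.946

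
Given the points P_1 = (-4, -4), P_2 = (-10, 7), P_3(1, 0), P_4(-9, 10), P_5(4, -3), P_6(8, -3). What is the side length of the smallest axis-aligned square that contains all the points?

The bounding box has width 18 and height 14.
An axis-aligned square enclosing the set must have side ≥ max(width, height).
So the minimum side is max(18, 14) = 18.

18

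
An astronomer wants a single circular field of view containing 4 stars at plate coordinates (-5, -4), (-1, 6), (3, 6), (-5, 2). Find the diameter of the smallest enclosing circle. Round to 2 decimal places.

The minimum enclosing circle of a finite set is fixed by two of the points (as a diameter) or three (as a circumcircle).
The farthest pair is (-5, -4)–(3, 6) with squared distance 164. The circle on this segment as diameter has centre (-1, 1) and r² = 164/4 = 41.
Check (-1, 6): distance² to centre = 25 ≤ 41, so it lies inside.
All remaining points lie in this disk, and no smaller disk contains both endpoints, so this is the minimum enclosing circle.
Diameter = 2r = 2√41 ≈ 12.81.

12.81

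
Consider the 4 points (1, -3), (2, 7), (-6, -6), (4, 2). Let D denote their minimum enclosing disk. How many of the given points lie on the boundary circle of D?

2

A smallest enclosing disk is always determined by at most three of the input points on its boundary.
The farthest pair is (2, 7)–(-6, -6) with squared distance 233. The circle on this segment as diameter has centre (-2, 0.5) and r² = 233/4 = 58.25.
Check (1, -3): distance² to centre = 21.25 ≤ 58.25, so it lies inside.
All remaining points lie in this disk, and no smaller disk contains both endpoints, so this is the minimum enclosing circle.
The points at distance exactly r from the centre are (2, 7), (-6, -6) — 2 points.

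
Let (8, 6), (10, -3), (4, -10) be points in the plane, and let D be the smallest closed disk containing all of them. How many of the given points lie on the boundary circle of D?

Call the three points A, B, C in the order given.
Side lengths²: AB² = 85, AC² = 272, BC² = 85.
Since AC² = 272 ≥ 85 + 85 = 170, the angle opposite AC is not acute, so the smallest enclosing circle has AC as diameter.
Centre = midpoint of AC = (6, -2), r² = 272/4 = 68.
The points at distance exactly r from the centre are (8, 6), (4, -10) — 2 points.

2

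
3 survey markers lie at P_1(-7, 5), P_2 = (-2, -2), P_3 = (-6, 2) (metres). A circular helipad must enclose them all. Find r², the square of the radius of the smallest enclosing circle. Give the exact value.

Side lengths²: P_1P_2² = 74, P_1P_3² = 10, P_2P_3² = 32.
Since P_1P_2² = 74 ≥ 32 + 10 = 42, the angle opposite P_1P_2 is not acute, so the smallest enclosing circle has P_1P_2 as diameter.
Centre = midpoint of P_1P_2 = (-4.5, 1.5), r² = 74/4 = 18.5.

18.5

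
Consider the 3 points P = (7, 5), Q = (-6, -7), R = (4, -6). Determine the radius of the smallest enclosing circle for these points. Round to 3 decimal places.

8.846

Side lengths²: PQ² = 313, PR² = 130, QR² = 101.
Since PQ² = 313 ≥ 130 + 101 = 231, the angle opposite PQ is not acute, so the smallest enclosing circle has PQ as diameter.
Centre = midpoint of PQ = (0.5, -1), r² = 313/4 = 78.25.
r = √(78.25) ≈ 8.846.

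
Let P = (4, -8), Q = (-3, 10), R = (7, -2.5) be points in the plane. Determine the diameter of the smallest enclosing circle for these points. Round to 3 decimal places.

19.313

Side lengths²: PQ² = 373, PR² = 39.25, QR² = 256.25.
Since PQ² = 373 ≥ 256.25 + 39.25 = 295.5, the angle opposite PQ is not acute, so the smallest enclosing circle has PQ as diameter.
Centre = midpoint of PQ = (0.5, 1), r² = 373/4 = 93.25.
Diameter = 2r = 2√(93.25) ≈ 19.313.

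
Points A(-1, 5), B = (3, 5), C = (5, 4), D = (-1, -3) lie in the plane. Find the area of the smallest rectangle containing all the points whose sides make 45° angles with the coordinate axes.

In coordinates u = x + y, v = x − y the rectangle is axis-aligned; the map (x,y)→(u,v) scales areas by 2.
u-values: 4, 8, 9, -4; range = 9 − (-4) = 13.
v-values: -6, -2, 1, 2; range = 2 − (-6) = 8.
Area = (13 × 8) / 2 = 52.

52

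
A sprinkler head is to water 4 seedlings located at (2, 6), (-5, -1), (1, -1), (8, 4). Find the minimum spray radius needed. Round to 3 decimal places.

6.964

The minimum enclosing circle of a finite set is fixed by two of the points (as a diameter) or three (as a circumcircle).
The farthest pair is (-5, -1)–(8, 4) with squared distance 194. The circle on this segment as diameter has centre (1.5, 1.5) and r² = 194/4 = 48.5.
Check (2, 6): distance² to centre = 20.5 ≤ 48.5, so it lies inside.
All remaining points lie in this disk, and no smaller disk contains both endpoints, so this is the minimum enclosing circle.
r = √(48.5) ≈ 6.964.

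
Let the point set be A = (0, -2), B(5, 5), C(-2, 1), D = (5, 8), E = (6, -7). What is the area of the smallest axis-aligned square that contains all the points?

The bounding box has width 8 and height 15.
An axis-aligned square enclosing the set must have side ≥ max(width, height).
So the minimum side is max(8, 15) = 15.
Area = 15² = 225.

225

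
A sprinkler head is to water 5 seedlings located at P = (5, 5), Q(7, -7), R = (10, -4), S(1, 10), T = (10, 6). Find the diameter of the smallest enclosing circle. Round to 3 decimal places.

A smallest enclosing disk is always determined by at most three of the input points on its boundary.
The farthest pair is Q–S with squared distance 325. The circle on this segment as diameter has centre (4, 1.5) and r² = 325/4 = 81.25.
Check P: distance² to centre = 13.25 ≤ 81.25, so it lies inside.
All remaining points lie in this disk, and no smaller disk contains both endpoints, so this is the minimum enclosing circle.
Diameter = 2r = 2√(81.25) ≈ 18.028.

18.028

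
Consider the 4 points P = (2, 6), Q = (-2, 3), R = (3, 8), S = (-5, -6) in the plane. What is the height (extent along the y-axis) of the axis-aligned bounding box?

max y = 8, min y = -6, so height = 14.

14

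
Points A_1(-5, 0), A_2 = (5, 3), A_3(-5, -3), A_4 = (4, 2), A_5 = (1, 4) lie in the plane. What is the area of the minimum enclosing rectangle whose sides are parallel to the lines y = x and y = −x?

In coordinates u = x + y, v = x − y the rectangle is axis-aligned; the map (x,y)→(u,v) scales areas by 2.
u-values: -5, 8, -8, 6, 5; range = 8 − (-8) = 16.
v-values: -5, 2, -2, 2, -3; range = 2 − (-5) = 7.
Area = (16 × 7) / 2 = 56.

56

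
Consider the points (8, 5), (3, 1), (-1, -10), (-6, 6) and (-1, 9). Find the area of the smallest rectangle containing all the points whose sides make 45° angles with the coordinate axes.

In coordinates u = x + y, v = x − y the rectangle is axis-aligned; the map (x,y)→(u,v) scales areas by 2.
u-values: 13, 4, -11, 0, 8; range = 13 − (-11) = 24.
v-values: 3, 2, 9, -12, -10; range = 9 − (-12) = 21.
Area = (24 × 21) / 2 = 252.

252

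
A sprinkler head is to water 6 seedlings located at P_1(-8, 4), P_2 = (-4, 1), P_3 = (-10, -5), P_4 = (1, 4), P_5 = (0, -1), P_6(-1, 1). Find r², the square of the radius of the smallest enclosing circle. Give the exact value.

The farthest pair is P_3–P_4 with squared distance 202. The circle on this segment as diameter has centre (-4.5, -0.5) and r² = 202/4 = 50.5.
Check P_1: distance² to centre = 32.5 ≤ 50.5, so it lies inside.
All remaining points lie in this disk, and no smaller disk contains both endpoints, so this is the minimum enclosing circle.

50.5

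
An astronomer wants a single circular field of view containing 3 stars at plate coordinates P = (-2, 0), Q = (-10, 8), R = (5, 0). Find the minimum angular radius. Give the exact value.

8.5

Side lengths²: PQ² = 128, PR² = 49, QR² = 289.
Since QR² = 289 ≥ 128 + 49 = 177, the angle opposite QR is not acute, so the smallest enclosing circle has QR as diameter.
Centre = midpoint of QR = (-2.5, 4), r² = 289/4 = 72.25.
r = √(72.25) = 8.5.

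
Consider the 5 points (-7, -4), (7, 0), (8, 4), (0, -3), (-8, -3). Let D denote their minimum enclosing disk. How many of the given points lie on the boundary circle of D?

The minimum enclosing circle of a finite set is fixed by two of the points (as a diameter) or three (as a circumcircle).
The farthest pair is (8, 4)–(-8, -3) with squared distance 305. The circle on this segment as diameter has centre (0, 0.5) and r² = 305/4 = 76.25.
Check (-7, -4): distance² to centre = 69.25 ≤ 76.25, so it lies inside.
All remaining points lie in this disk, and no smaller disk contains both endpoints, so this is the minimum enclosing circle.
The points at distance exactly r from the centre are (8, 4), (-8, -3) — 2 points.

2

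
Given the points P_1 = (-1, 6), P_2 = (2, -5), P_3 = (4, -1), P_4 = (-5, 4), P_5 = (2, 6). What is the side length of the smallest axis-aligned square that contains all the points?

11

The bounding box has width 9 and height 11.
An axis-aligned square enclosing the set must have side ≥ max(width, height).
So the minimum side is max(9, 11) = 11.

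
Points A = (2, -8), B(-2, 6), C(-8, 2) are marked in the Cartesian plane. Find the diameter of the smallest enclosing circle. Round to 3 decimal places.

14.849

Side lengths²: AB² = 212, AC² = 200, BC² = 52.
Since AB² = 212 < 200 + 52 = 252, the triangle is acute, so the smallest enclosing circle is the circumcircle.
Circumcentre = (-1.4, -1.4), r² = 55.12.
Diameter = 2r = 2√(55.12) ≈ 14.849.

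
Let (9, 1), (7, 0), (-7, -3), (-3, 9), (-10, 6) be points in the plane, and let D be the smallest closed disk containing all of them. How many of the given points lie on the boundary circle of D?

A smallest enclosing disk is always determined by at most three of the input points on its boundary.
The farthest pair is (9, 1)–(-10, 6) with squared distance 386. The circle on this segment as diameter has centre (-0.5, 3.5) and r² = 386/4 = 96.5.
Check (7, 0): distance² to centre = 68.5 ≤ 96.5, so it lies inside.
All remaining points lie in this disk, and no smaller disk contains both endpoints, so this is the minimum enclosing circle.
The points at distance exactly r from the centre are (9, 1), (-10, 6) — 2 points.

2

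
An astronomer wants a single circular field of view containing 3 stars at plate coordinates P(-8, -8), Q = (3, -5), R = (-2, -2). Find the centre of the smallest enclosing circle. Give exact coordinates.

Side lengths²: PQ² = 130, PR² = 72, QR² = 34.
Since PQ² = 130 ≥ 72 + 34 = 106, the angle opposite PQ is not acute, so the smallest enclosing circle has PQ as diameter.
Centre = midpoint of PQ = (-2.5, -6.5), r² = 130/4 = 32.5.
Centre = (-2.5, -6.5).

(-2.5, -6.5)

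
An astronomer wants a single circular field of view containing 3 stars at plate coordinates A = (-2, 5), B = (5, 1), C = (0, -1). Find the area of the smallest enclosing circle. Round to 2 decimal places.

51.23

Side lengths²: AB² = 65, AC² = 40, BC² = 29.
Since AB² = 65 < 40 + 29 = 69, the triangle is acute, so the smallest enclosing circle is the circumcircle.
Circumcentre = (47/34, 95/34), r² = 9425/578.
Area = π·r² = π·9425/578 ≈ 51.23.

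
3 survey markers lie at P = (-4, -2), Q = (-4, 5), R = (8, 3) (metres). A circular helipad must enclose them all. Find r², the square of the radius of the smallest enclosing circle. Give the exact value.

Side lengths²: PQ² = 49, PR² = 169, QR² = 148.
Since PR² = 169 < 148 + 49 = 197, the triangle is acute, so the smallest enclosing circle is the circumcircle.
Circumcentre = (19/12, 1.5), r² = 6253/144.

6253/144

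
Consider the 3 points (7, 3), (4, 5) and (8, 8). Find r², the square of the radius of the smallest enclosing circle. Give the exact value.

Call the three points A, B, C in the order given.
Side lengths²: AB² = 13, AC² = 26, BC² = 25.
Since AC² = 26 < 25 + 13 = 38, the triangle is acute, so the smallest enclosing circle is the circumcircle.
Circumcentre = (225/34, 193/34), r² = 4225/578.

4225/578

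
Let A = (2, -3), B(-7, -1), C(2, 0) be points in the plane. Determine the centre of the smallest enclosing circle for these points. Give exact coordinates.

(-43/18, -1.5)

Side lengths²: AB² = 85, AC² = 9, BC² = 82.
Since AB² = 85 < 82 + 9 = 91, the triangle is acute, so the smallest enclosing circle is the circumcircle.
Circumcentre = (-43/18, -1.5), r² = 3485/162.
Centre = (-43/18, -1.5).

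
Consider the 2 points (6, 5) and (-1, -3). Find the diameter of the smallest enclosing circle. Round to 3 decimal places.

10.630

The smallest circle enclosing two points has them as diameter endpoints.
Centre = midpoint = (2.5, 1); r² = |(6, 5)−(-1, -3)|²/4 = 113/4 = 28.25.
Diameter = 2r = 2√(28.25) ≈ 10.630.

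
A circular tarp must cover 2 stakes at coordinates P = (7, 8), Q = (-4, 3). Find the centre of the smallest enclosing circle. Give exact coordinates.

The smallest circle enclosing two points has them as diameter endpoints.
Centre = midpoint = (1.5, 5.5); r² = |PQ|²/4 = 146/4 = 36.5.
Centre = (1.5, 5.5).

(1.5, 5.5)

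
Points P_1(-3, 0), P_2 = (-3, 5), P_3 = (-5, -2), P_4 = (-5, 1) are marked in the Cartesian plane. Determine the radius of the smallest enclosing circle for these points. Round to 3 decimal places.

The farthest pair is P_2–P_3 with squared distance 53. The circle on this segment as diameter has centre (-4, 1.5) and r² = 53/4 = 13.25.
Check P_1: distance² to centre = 3.25 ≤ 13.25, so it lies inside.
All remaining points lie in this disk, and no smaller disk contains both endpoints, so this is the minimum enclosing circle.
r = √(13.25) ≈ 3.640.

3.640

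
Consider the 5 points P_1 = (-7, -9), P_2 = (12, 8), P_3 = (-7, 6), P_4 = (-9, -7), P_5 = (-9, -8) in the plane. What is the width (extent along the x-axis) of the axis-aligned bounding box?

max x = 12, min x = -9, so width = 21.

21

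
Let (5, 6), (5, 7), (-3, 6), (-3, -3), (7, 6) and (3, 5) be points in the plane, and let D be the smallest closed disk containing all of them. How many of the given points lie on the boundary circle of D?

3

The farthest pair is (-3, -3)–(7, 6) with squared distance 181. The circle on this segment as diameter has centre (2, 1.5) and r² = 181/4 = 45.25.
Check (5, 6): distance² to centre = 29.25 ≤ 45.25, so it lies inside.
All remaining points lie in this disk, and no smaller disk contains both endpoints, so this is the minimum enclosing circle.
The points at distance exactly r from the centre are (-3, 6), (-3, -3), (7, 6) — 3 points.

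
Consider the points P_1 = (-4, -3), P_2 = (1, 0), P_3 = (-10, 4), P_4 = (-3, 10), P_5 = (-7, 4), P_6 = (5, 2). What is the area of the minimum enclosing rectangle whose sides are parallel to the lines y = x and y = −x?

In coordinates u = x + y, v = x − y the rectangle is axis-aligned; the map (x,y)→(u,v) scales areas by 2.
u-values: -7, 1, -6, 7, -3, 7; range = 7 − (-7) = 14.
v-values: -1, 1, -14, -13, -11, 3; range = 3 − (-14) = 17.
Area = (14 × 17) / 2 = 119.

119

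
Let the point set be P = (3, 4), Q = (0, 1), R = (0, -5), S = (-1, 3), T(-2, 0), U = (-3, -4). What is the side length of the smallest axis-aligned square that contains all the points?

9

The bounding box has width 6 and height 9.
An axis-aligned square enclosing the set must have side ≥ max(width, height).
So the minimum side is max(6, 9) = 9.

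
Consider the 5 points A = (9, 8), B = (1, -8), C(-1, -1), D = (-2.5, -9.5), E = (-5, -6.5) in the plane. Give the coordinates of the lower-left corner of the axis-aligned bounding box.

(-5, -9.5)

x-range [-5, 9], y-range [-9.5, 8].
The lower-left corner is (-5, -9.5).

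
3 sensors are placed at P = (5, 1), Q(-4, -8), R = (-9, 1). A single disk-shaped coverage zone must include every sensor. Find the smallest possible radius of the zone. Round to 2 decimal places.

7.28

Side lengths²: PQ² = 162, PR² = 196, QR² = 106.
Since PR² = 196 < 162 + 106 = 268, the triangle is acute, so the smallest enclosing circle is the circumcircle.
Circumcentre = (-2, -1), r² = 53.
r = √53 ≈ 7.28.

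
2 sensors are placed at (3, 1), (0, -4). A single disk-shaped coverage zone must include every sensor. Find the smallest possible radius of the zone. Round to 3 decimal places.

2.915

The smallest circle enclosing two points has them as diameter endpoints.
Centre = midpoint = (1.5, -1.5); r² = |(3, 1)−(0, -4)|²/4 = 34/4 = 8.5.
r = √(8.5) ≈ 2.915.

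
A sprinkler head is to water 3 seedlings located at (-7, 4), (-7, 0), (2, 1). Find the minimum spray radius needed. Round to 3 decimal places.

4.773

Call the three points A, B, C in the order given.
Side lengths²: AB² = 16, AC² = 90, BC² = 82.
Since AC² = 90 < 82 + 16 = 98, the triangle is acute, so the smallest enclosing circle is the circumcircle.
Circumcentre = (-8/3, 2), r² = 205/9.
r = √(205/9) ≈ 4.773.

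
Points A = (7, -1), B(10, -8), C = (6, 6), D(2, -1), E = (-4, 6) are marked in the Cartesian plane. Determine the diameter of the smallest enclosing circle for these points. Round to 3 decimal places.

By Welzl's lemma the MEC is supported by two points (diametrically opposite) or three points (on a circumcircle).
The farthest pair is B–E with squared distance 392. The circle on this segment as diameter has centre (3, -1) and r² = 392/4 = 98.
Check A: distance² to centre = 16 ≤ 98, so it lies inside.
All remaining points lie in this disk, and no smaller disk contains both endpoints, so this is the minimum enclosing circle.
Diameter = 2r = 2√98 ≈ 19.799.

19.799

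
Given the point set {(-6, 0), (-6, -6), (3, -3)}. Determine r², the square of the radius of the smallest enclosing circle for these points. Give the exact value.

Call the three points A, B, C in the order given.
Side lengths²: AB² = 36, AC² = 90, BC² = 90.
Since BC² = 90 < 90 + 36 = 126, the triangle is acute, so the smallest enclosing circle is the circumcircle.
Circumcentre = (-2, -3), r² = 25.

25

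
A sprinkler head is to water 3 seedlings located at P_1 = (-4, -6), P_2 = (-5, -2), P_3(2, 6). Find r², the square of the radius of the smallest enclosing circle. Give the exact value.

Side lengths²: P_1P_2² = 17, P_1P_3² = 180, P_2P_3² = 113.
Since P_1P_3² = 180 ≥ 113 + 17 = 130, the angle opposite P_1P_3 is not acute, so the smallest enclosing circle has P_1P_3 as diameter.
Centre = midpoint of P_1P_3 = (-1, 0), r² = 180/4 = 45.

45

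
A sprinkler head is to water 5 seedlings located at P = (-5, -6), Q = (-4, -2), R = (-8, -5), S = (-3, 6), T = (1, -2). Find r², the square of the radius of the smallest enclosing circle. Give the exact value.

13505/361

The minimum enclosing circle is determined by three boundary points: P, R, S.
Their circumcentre is (-88/19, 2/19) with r² = 13505/361.
The farthest remaining point T is at distance² 13049/361 ≤ 13505/361.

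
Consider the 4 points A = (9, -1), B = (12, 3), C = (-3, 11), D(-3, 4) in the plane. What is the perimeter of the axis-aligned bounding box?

Width = max x − min x = 12 − (-3) = 15.
Height = max y − min y = 11 − (-1) = 12.
Perimeter = 2(15 + 12) = 54.

54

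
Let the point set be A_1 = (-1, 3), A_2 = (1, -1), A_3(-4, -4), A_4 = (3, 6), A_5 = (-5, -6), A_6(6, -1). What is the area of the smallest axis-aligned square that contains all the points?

The bounding box has width 11 and height 12.
An axis-aligned square enclosing the set must have side ≥ max(width, height).
So the minimum side is max(11, 12) = 12.
Area = 12² = 144.

144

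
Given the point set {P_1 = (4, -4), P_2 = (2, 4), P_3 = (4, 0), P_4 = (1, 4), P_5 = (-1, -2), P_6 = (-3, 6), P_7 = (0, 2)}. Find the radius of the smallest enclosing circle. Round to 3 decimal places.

The farthest pair is P_1–P_6 with squared distance 149. The circle on this segment as diameter has centre (0.5, 1) and r² = 149/4 = 37.25.
Check P_2: distance² to centre = 11.25 ≤ 37.25, so it lies inside.
All remaining points lie in this disk, and no smaller disk contains both endpoints, so this is the minimum enclosing circle.
r = √(37.25) ≈ 6.103.

6.103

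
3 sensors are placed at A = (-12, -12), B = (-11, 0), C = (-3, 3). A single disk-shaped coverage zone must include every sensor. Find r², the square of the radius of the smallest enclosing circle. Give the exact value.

76.5

Side lengths²: AB² = 145, AC² = 306, BC² = 73.
Since AC² = 306 ≥ 145 + 73 = 218, the angle opposite AC is not acute, so the smallest enclosing circle has AC as diameter.
Centre = midpoint of AC = (-7.5, -4.5), r² = 306/4 = 76.5.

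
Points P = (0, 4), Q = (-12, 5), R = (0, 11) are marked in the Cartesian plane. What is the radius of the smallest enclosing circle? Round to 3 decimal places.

6.731

Side lengths²: PQ² = 145, PR² = 49, QR² = 180.
Since QR² = 180 < 145 + 49 = 194, the triangle is acute, so the smallest enclosing circle is the circumcircle.
Circumcentre = (-5.75, 7.5), r² = 45.3125.
r = √(45.3125) ≈ 6.731.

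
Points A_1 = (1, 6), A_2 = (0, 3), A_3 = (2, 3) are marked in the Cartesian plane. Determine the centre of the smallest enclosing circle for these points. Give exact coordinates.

Side lengths²: A_1A_2² = 10, A_1A_3² = 10, A_2A_3² = 4.
Since A_1A_3² = 10 < 10 + 4 = 14, the triangle is acute, so the smallest enclosing circle is the circumcircle.
Circumcentre = (1, 13/3), r² = 25/9.
Centre = (1, 13/3).

(1, 13/3)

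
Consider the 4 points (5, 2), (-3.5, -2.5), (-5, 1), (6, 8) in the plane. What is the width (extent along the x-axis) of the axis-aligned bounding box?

max x = 6, min x = -5, so width = 11.

11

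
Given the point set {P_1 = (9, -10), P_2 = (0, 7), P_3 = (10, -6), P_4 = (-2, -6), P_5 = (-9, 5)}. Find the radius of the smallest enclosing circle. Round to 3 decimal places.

The minimum enclosing circle of a finite set is fixed by two of the points (as a diameter) or three (as a circumcircle).
The farthest pair is P_1–P_5 with squared distance 549. The circle on this segment as diameter has centre (0, -2.5) and r² = 549/4 = 137.25.
Check P_2: distance² to centre = 90.25 ≤ 137.25, so it lies inside.
All remaining points lie in this disk, and no smaller disk contains both endpoints, so this is the minimum enclosing circle.
r = √(137.25) ≈ 11.715.

11.715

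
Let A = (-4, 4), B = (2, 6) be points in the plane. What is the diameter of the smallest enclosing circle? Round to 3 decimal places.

6.325

The smallest circle enclosing two points has them as diameter endpoints.
Centre = midpoint = (-1, 5); r² = |AB|²/4 = 40/4 = 10.
Diameter = 2r = 2√10 ≈ 6.325.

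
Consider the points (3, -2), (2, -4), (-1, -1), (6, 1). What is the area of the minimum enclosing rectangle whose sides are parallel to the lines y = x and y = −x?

In coordinates u = x + y, v = x − y the rectangle is axis-aligned; the map (x,y)→(u,v) scales areas by 2.
u-values: 1, -2, -2, 7; range = 7 − (-2) = 9.
v-values: 5, 6, 0, 5; range = 6 − 0 = 6.
Area = (9 × 6) / 2 = 27.

27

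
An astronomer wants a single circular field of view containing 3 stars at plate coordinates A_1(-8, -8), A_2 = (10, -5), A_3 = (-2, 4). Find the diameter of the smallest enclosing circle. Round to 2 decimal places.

18.55

Side lengths²: A_1A_2² = 333, A_1A_3² = 180, A_2A_3² = 225.
Since A_1A_2² = 333 < 225 + 180 = 405, the triangle is acute, so the smallest enclosing circle is the circumcircle.
Circumcentre = (8/11, -107/22), r² = 41625/484.
Diameter = 2r = 2√(41625/484) ≈ 18.55.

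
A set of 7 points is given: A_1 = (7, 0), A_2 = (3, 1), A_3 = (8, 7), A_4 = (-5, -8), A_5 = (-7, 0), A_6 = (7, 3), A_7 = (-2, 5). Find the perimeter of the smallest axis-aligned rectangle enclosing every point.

Width = max x − min x = 8 − (-7) = 15.
Height = max y − min y = 7 − (-8) = 15.
Perimeter = 2(15 + 15) = 60.

60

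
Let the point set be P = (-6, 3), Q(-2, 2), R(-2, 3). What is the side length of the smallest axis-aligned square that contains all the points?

4

The bounding box has width 4 and height 1.
An axis-aligned square enclosing the set must have side ≥ max(width, height).
So the minimum side is max(4, 1) = 4.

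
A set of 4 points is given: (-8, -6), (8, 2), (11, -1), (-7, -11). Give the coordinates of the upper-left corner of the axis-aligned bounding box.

(-8, 2)

x-range [-8, 11], y-range [-11, 2].
The upper-left corner is (-8, 2).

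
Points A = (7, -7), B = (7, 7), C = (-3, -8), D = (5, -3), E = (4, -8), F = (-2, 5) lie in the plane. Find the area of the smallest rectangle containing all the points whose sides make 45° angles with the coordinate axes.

262.5

In coordinates u = x + y, v = x − y the rectangle is axis-aligned; the map (x,y)→(u,v) scales areas by 2.
u-values: 0, 14, -11, 2, -4, 3; range = 14 − (-11) = 25.
v-values: 14, 0, 5, 8, 12, -7; range = 14 − (-7) = 21.
Area = (25 × 21) / 2 = 262.5.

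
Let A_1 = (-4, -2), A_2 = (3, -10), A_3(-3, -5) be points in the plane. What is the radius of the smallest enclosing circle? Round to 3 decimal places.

5.315

Side lengths²: A_1A_2² = 113, A_1A_3² = 10, A_2A_3² = 61.
Since A_1A_2² = 113 ≥ 61 + 10 = 71, the angle opposite A_1A_2 is not acute, so the smallest enclosing circle has A_1A_2 as diameter.
Centre = midpoint of A_1A_2 = (-0.5, -6), r² = 113/4 = 28.25.
r = √(28.25) ≈ 5.315.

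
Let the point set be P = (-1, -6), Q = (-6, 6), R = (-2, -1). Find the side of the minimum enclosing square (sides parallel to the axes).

12

The bounding box has width 5 and height 12.
An axis-aligned square enclosing the set must have side ≥ max(width, height).
So the minimum side is max(5, 12) = 12.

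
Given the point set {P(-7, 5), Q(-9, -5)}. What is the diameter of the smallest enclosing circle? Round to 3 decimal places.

10.198

The smallest circle enclosing two points has them as diameter endpoints.
Centre = midpoint = (-8, 0); r² = |PQ|²/4 = 104/4 = 26.
Diameter = 2r = 2√26 ≈ 10.198.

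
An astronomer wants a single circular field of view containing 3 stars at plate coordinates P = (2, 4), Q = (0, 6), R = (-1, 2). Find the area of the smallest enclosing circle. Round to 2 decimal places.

13.89

Side lengths²: PQ² = 8, PR² = 13, QR² = 17.
Since QR² = 17 < 13 + 8 = 21, the triangle is acute, so the smallest enclosing circle is the circumcircle.
Circumcentre = (-0.1, 3.9), r² = 4.42.
Area = π·r² = π·4.42 ≈ 13.89.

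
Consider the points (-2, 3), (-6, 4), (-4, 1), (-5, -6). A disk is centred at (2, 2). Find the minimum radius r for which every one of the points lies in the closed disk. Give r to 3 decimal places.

The required radius is the distance from (2, 2) to the farthest point.
Squared distances: 17, 68, 37, 113.
Maximum is 113, attained at (-5, -6).
r = √113 ≈ 10.630.

10.630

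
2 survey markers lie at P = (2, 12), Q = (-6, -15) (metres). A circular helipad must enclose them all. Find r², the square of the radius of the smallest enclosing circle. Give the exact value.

198.25

The smallest circle enclosing two points has them as diameter endpoints.
Centre = midpoint = (-2, -1.5); r² = |PQ|²/4 = 793/4 = 198.25.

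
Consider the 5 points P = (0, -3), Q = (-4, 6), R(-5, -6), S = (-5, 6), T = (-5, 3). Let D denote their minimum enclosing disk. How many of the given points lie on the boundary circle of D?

A smallest enclosing disk is always determined by at most three of the input points on its boundary.
The farthest pair is Q–R with squared distance 145. The circle on this segment as diameter has centre (-4.5, 0) and r² = 145/4 = 36.25.
Check P: distance² to centre = 29.25 ≤ 36.25, so it lies inside.
All remaining points lie in this disk, and no smaller disk contains both endpoints, so this is the minimum enclosing circle.
The points at distance exactly r from the centre are Q, R, S — 3 points.

3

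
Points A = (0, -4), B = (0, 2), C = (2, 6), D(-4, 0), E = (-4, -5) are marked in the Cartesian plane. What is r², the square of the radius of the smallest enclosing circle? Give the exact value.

39.25

A smallest enclosing disk is always determined by at most three of the input points on its boundary.
The farthest pair is C–E with squared distance 157. The circle on this segment as diameter has centre (-1, 0.5) and r² = 157/4 = 39.25.
Check A: distance² to centre = 21.25 ≤ 39.25, so it lies inside.
All remaining points lie in this disk, and no smaller disk contains both endpoints, so this is the minimum enclosing circle.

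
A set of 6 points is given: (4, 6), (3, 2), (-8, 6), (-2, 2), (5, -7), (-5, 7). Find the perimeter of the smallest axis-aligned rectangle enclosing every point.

54

Width = max x − min x = 5 − (-8) = 13.
Height = max y − min y = 7 − (-7) = 14.
Perimeter = 2(13 + 14) = 54.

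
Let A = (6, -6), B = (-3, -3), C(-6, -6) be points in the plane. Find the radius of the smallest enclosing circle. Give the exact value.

6

Side lengths²: AB² = 90, AC² = 144, BC² = 18.
Since AC² = 144 ≥ 90 + 18 = 108, the angle opposite AC is not acute, so the smallest enclosing circle has AC as diameter.
Centre = midpoint of AC = (0, -6), r² = 144/4 = 36.
r = √36 = 6.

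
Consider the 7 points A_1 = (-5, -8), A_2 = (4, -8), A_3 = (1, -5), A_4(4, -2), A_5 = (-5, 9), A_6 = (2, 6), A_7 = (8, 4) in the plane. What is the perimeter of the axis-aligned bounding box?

Width = max x − min x = 8 − (-5) = 13.
Height = max y − min y = 9 − (-8) = 17.
Perimeter = 2(13 + 17) = 60.

60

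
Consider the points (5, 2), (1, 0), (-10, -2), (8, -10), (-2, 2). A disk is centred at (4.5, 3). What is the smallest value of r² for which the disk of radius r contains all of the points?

235.25

The required radius is the distance from (4.5, 3) to the farthest point.
Squared distances: 1.25, 21.25, 235.25, 181.25, 43.25.
Maximum is 235.25, attained at (-10, -2).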